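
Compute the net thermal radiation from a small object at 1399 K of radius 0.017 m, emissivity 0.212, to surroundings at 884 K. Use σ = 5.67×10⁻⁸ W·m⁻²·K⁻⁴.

A = 4πr² = 4π × (0.017)² = 3.63×10^-3 m².
Q = εσA(T⁴ − T_s⁴). T⁴ − T_s⁴ = (1399)⁴ − (884)⁴ = 3.83×10^12 − 6.11×10^11 = 3.22×10^12 K⁴.
Q = 0.212 × 5.67×10⁻⁸ × 3.63×10^-3 × 3.22×10^12 = 141 W.

Q ≈ 141 W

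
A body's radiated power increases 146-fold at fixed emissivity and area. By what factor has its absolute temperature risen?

P ∝ T⁴ ⇒ T ∝ P^(1/4), so T scales by (146)^(1/4) = 3.48.

factor ≈ 3.48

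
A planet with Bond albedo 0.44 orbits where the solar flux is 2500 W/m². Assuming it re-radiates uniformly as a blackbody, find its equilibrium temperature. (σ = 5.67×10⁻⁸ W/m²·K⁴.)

T ≈ 280 K

Power absorbed = (1−a)S·πR²; power emitted = 4πR²σT⁴. Equating and cancelling πR²:
T = ((1−a)S / 4σ)^(1/4) = (1400 / (4 × 5.67×10⁻⁸))^(1/4) = (6.17×10^9)^(1/4).
T = 280 K.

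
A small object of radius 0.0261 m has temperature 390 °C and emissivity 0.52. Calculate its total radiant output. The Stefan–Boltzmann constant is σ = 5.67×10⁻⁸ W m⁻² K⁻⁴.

P ≈ 48.8 W

A = 4πr² = 4π × (0.0261)² = 8.56×10^-3 m².
390 °C = 663 K.
Stefan–Boltzmann: P = εσAT⁴ = 0.52 × 5.67×10⁻⁸ × 8.56×10^-3 × (663)⁴ = 0.52 × 5.67×10⁻⁸ × 8.56×10^-3 × 1.93×10^11.
P = 48.8 W.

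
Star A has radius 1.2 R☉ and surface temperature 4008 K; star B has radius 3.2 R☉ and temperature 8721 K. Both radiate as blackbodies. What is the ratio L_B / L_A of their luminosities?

L = 4πR²σT⁴ ∝ R²T⁴, so L_B/L_A = (3.2/1.2)² × (8721/4008)⁴ = 7.11 × 22.4 = 159.

L_B/L_A ≈ 159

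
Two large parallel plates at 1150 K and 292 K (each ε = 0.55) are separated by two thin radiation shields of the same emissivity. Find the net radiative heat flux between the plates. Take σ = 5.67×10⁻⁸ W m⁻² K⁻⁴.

q ≈ 12500 W/m²

Each of the 3 gaps contributes resistance (2/ε − 1) = 2/0.55 − 1 = 2.636; total = 7.909.
q = σ(T₁⁴ − T₂⁴) / 7.909 = 5.67×10⁻⁸ × 1.74×10^12 / 7.909 = 12500 W/m².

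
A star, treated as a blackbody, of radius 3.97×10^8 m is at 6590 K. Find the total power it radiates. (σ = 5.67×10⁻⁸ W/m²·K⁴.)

P ≈ 2.12×10^26 W

A = 4πr² = 4π × (3.97×10^8)² = 1.98×10^18 m².
P = σAT⁴ = 5.67×10⁻⁸ × 1.98×10^18 × (6590)⁴ = 5.67×10⁻⁸ × 1.98×10^18 × 1.89×10^15.
P = 2.12×10^26 W.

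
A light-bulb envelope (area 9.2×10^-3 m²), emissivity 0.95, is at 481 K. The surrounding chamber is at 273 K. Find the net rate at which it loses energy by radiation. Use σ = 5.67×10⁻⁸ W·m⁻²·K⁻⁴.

Q = εσA(T⁴ − T_s⁴). T⁴ − T_s⁴ = (481)⁴ − (273)⁴ = 5.35×10^10 − 5.55×10^9 = 4.80×10^10 K⁴.
Q = 0.95 × 5.67×10⁻⁸ × 9.20×10^-3 × 4.80×10^10 = 23.8 W.

Q ≈ 23.8 W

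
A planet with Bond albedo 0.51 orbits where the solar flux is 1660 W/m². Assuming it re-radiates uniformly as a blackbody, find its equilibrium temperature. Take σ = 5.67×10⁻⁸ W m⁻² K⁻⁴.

Power absorbed = (1−a)S·πR²; power emitted = 4πR²σT⁴. Equating and cancelling πR²:
T = ((1−a)S / 4σ)^(1/4) = (813 / (4 × 5.67×10⁻⁸))^(1/4) = (3.59×10^9)^(1/4).
T = 245 K.

T ≈ 245 K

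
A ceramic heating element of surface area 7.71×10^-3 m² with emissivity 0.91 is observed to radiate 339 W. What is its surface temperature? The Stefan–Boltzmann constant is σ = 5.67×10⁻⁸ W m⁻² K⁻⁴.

From P = εσAT⁴, T = (P / εσA)^(1/4) = (339 / (0.91 × 5.67×10⁻⁸ × 7.71×10^-3))^(1/4).
T = (8.52×10^11)^(1/4) = 961 K.

T ≈ 961 K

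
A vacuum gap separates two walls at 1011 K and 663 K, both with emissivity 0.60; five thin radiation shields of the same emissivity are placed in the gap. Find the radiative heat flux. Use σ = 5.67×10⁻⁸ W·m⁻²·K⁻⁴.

q ≈ 3450 W/m²

Each of the 6 gaps contributes resistance (2/ε − 1) = 2/0.60 − 1 = 2.333; total = 14.00.
q = σ(T₁⁴ − T₂⁴) / 14.00 = 5.67×10⁻⁸ × 8.52×10^11 / 14.00 = 3450 W/m².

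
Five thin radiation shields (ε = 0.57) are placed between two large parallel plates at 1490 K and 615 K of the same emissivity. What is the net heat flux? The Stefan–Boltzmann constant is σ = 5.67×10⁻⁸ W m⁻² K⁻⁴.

Each of the 6 gaps contributes resistance (2/ε − 1) = 2/0.57 − 1 = 2.509; total = 15.05.
q = σ(T₁⁴ − T₂⁴) / 15.05 = 5.67×10⁻⁸ × 4.79×10^12 / 15.05 = 18000 W/m².

q ≈ 18000 W/m²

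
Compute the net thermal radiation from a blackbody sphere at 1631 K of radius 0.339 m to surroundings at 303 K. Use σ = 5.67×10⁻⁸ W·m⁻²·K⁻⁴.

Q ≈ 5.79×10^5 W

A = 4πr² = 4π × (0.339)² = 1.44 m².
Q = σA(T⁴ − T_s⁴). T⁴ − T_s⁴ = (1631)⁴ − (303)⁴ = 7.08×10^12 − 8.43×10^9 = 7.07×10^12 K⁴.
Q = 5.67×10⁻⁸ × 1.44 × 7.07×10^12 = 5.79×10^5 W.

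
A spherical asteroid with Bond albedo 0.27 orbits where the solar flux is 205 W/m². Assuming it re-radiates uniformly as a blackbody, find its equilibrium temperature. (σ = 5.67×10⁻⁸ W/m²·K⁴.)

T ≈ 160 K

Power absorbed = (1−a)S·πR²; power emitted = 4πR²σT⁴. Equating and cancelling πR²:
T = ((1−a)S / 4σ)^(1/4) = (150 / (4 × 5.67×10⁻⁸))^(1/4) = (6.60×10^8)^(1/4).
T = 160 K.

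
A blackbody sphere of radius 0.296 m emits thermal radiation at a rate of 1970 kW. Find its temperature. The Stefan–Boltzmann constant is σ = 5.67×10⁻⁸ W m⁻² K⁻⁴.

A = 4πr² = 4π × (0.296)² = 1.10 m².
From P = σAT⁴, T = (P / σA)^(1/4) = (1.97×10^6 / (5.67×10⁻⁸ × 1.10))^(1/4).
T = (3.16×10^13)^(1/4) = 2370 K.

T ≈ 2370 K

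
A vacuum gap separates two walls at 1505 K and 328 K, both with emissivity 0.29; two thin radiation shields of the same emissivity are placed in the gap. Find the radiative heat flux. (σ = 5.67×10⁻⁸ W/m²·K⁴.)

Each of the 3 gaps contributes resistance (2/ε − 1) = 2/0.29 − 1 = 5.897; total = 17.69.
q = σ(T₁⁴ − T₂⁴) / 17.69 = 5.67×10⁻⁸ × 5.12×10^12 / 17.69 = 16400 W/m².

q ≈ 16400 W/m²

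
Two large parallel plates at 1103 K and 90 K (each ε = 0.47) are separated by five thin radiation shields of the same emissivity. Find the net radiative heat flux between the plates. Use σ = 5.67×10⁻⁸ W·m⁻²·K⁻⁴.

Each of the 6 gaps contributes resistance (2/ε − 1) = 2/0.47 − 1 = 3.255; total = 19.53.
q = σ(T₁⁴ − T₂⁴) / 19.53 = 5.67×10⁻⁸ × 1.48×10^12 / 19.53 = 4300 W/m².

q ≈ 4300 W/m²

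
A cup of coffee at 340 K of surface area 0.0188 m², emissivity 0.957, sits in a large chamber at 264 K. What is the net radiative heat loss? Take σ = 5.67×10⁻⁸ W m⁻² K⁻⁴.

Q = εσA(T⁴ − T_s⁴). T⁴ − T_s⁴ = (340)⁴ − (264)⁴ = 1.34×10^10 − 4.86×10^9 = 8.51×10^9 K⁴.
Q = 0.957 × 5.67×10⁻⁸ × 0.0188 × 8.51×10^9 = 8.68 W.

Q ≈ 8.68 W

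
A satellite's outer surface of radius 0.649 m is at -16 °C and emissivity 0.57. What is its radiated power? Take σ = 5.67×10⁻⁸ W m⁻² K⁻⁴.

P ≈ 746 W

A = 4πr² = 4π × (0.649)² = 5.29 m².
-16 °C = 257 K.
P = εσAT⁴ = 0.57 × 5.67×10⁻⁸ × 5.29 × (257)⁴ = 0.57 × 5.67×10⁻⁸ × 5.29 × 4.36×10^9.
P = 746 W.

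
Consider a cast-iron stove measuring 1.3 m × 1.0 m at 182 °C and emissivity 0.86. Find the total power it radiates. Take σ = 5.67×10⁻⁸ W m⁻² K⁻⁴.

A = 1.3 × 1.0 = 1.30 m².
182 °C = 455 K.
Stefan–Boltzmann: P = εσAT⁴ = 0.86 × 5.67×10⁻⁸ × 1.30 × (455)⁴ = 0.86 × 5.67×10⁻⁸ × 1.30 × 4.29×10^10.
P = 2720 W.

P ≈ 2720 W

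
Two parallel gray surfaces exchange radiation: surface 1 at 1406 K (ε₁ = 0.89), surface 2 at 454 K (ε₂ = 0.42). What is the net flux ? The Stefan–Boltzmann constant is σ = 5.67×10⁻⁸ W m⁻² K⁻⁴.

For two large parallel gray plates, q = σ(T₁⁴ − T₂⁴) / (1/ε₁ + 1/ε₂ − 1).
1/ε₁ + 1/ε₂ − 1 = 1/0.89 + 1/0.42 − 1 = 2.505.
T₁⁴ − T₂⁴ = 3.91×10^12 − 4.25×10^10 = 3.87×10^12 K⁴.
q = 5.67×10⁻⁸ × 3.87×10^12 / 2.505 = 87500 W/m².

q ≈ 87500 W/m²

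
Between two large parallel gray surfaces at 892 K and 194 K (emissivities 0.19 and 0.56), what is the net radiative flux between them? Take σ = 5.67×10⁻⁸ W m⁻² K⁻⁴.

For two large parallel gray plates, q = σ(T₁⁴ − T₂⁴) / (1/ε₁ + 1/ε₂ − 1).
1/ε₁ + 1/ε₂ − 1 = 1/0.19 + 1/0.56 − 1 = 6.049.
T₁⁴ − T₂⁴ = 6.33×10^11 − 1.42×10^9 = 6.32×10^11 K⁴.
q = 5.67×10⁻⁸ × 6.32×10^11 / 6.049 = 5920 W/m².

q ≈ 5920 W/m²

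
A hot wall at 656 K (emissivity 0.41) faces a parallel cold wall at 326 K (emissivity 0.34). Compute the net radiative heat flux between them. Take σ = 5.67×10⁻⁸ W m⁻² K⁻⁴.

q ≈ 2250 W/m²

For two large parallel gray plates, q = σ(T₁⁴ − T₂⁴) / (1/ε₁ + 1/ε₂ − 1).
1/ε₁ + 1/ε₂ − 1 = 1/0.41 + 1/0.34 − 1 = 4.380.
T₁⁴ − T₂⁴ = 1.85×10^11 − 1.13×10^10 = 1.74×10^11 K⁴.
q = 5.67×10⁻⁸ × 1.74×10^11 / 4.380 = 2250 W/m².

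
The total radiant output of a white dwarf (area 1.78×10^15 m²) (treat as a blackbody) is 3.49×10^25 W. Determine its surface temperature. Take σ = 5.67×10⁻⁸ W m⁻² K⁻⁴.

T ≈ 24200 K

From P = σAT⁴, T = (P / σA)^(1/4) = (3.49×10^25 / (5.67×10⁻⁸ × 1.78×10^15))^(1/4).
T = (3.46×10^17)^(1/4) = 24200 K.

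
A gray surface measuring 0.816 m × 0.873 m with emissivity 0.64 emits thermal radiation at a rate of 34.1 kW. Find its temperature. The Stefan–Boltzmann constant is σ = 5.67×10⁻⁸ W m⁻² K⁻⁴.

T ≈ 1070 K

A = 0.816 × 0.873 = 0.712 m².
From P = εσAT⁴, T = (P / εσA)^(1/4) = (34100 / (0.64 × 5.67×10⁻⁸ × 0.712))^(1/4).
T = (1.32×10^12)^(1/4) = 1070 K.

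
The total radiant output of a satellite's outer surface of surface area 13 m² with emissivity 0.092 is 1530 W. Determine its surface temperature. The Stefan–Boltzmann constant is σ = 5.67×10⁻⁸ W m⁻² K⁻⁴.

From P = εσAT⁴, T = (P / εσA)^(1/4) = (1530 / (0.092 × 5.67×10⁻⁸ × 13.0))^(1/4).
T = (2.26×10^10)^(1/4) = 388 K.

T ≈ 388 K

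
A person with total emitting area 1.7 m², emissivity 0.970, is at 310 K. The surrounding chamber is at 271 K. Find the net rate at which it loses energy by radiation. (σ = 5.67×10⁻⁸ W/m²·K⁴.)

Q ≈ 359 W

Q = εσA(T⁴ − T_s⁴). T⁴ − T_s⁴ = (310)⁴ − (271)⁴ = 9.24×10^9 − 5.39×10^9 = 3.84×10^9 K⁴.
Q = 0.970 × 5.67×10⁻⁸ × 1.70 × 3.84×10^9 = 359 W.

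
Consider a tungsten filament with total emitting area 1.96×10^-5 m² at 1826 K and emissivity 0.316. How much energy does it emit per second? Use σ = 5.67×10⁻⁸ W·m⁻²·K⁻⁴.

Stefan–Boltzmann: P = εσAT⁴ = 0.316 × 5.67×10⁻⁸ × 1.96×10^-5 × (1826)⁴ = 0.316 × 5.67×10⁻⁸ × 1.96×10^-5 × 1.11×10^13.
P = 3.90 W.

P ≈ 3.90 W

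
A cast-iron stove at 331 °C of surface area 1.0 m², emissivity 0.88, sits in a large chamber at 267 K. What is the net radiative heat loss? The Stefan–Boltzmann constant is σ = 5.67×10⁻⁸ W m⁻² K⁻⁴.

Q ≈ 6390 W

Convert: 331 °C = 604 K.
Q = εσA(T⁴ − T_s⁴). T⁴ − T_s⁴ = (604)⁴ − (267)⁴ = 1.33×10^11 − 5.08×10^9 = 1.28×10^11 K⁴.
Q = 0.88 × 5.67×10⁻⁸ × 1.00 × 1.28×10^11 = 6390 W.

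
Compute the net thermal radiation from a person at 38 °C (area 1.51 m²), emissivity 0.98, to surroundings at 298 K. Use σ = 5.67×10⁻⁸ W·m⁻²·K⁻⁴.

Convert: 38 °C = 311 K.
Q = εσA(T⁴ − T_s⁴). T⁴ − T_s⁴ = (311)⁴ − (298)⁴ = 9.35×10^9 − 7.89×10^9 = 1.47×10^9 K⁴.
Q = 0.98 × 5.67×10⁻⁸ × 1.51 × 1.47×10^9 = 123 W.

Q ≈ 123 W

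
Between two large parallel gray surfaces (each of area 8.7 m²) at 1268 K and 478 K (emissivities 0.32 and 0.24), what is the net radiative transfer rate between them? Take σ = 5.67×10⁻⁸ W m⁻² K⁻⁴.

Q ≈ 1.99×10^5 W

For two large parallel gray plates, q = σ(T₁⁴ − T₂⁴) / (1/ε₁ + 1/ε₂ − 1).
1/ε₁ + 1/ε₂ − 1 = 1/0.32 + 1/0.24 − 1 = 6.292.
T₁⁴ − T₂⁴ = 2.59×10^12 − 5.22×10^10 = 2.53×10^12 K⁴.
q = 5.67×10⁻⁸ × 2.53×10^12 / 6.292 = 22800 W/m².
Q = q·A = 22800 × 8.7 = 1.99×10^5 W.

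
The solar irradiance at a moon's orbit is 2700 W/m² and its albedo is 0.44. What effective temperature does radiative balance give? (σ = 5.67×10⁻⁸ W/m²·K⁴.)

Power absorbed = (1−a)S·πR²; power emitted = 4πR²σT⁴. Equating and cancelling πR²:
T = ((1−a)S / 4σ)^(1/4) = (1510 / (4 × 5.67×10⁻⁸))^(1/4) = (6.67×10^9)^(1/4).
T = 286 K.

T ≈ 286 K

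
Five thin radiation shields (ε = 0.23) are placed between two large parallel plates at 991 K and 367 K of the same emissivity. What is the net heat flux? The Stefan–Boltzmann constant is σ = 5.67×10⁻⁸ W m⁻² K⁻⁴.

q ≈ 1160 W/m²

Each of the 6 gaps contributes resistance (2/ε − 1) = 2/0.23 − 1 = 7.696; total = 46.17.
q = σ(T₁⁴ − T₂⁴) / 46.17 = 5.67×10⁻⁸ × 9.46×10^11 / 46.17 = 1160 W/m².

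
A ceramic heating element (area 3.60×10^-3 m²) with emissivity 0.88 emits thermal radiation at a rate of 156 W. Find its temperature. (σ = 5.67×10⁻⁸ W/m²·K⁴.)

From P = εσAT⁴, T = (P / εσA)^(1/4) = (156 / (0.88 × 5.67×10⁻⁸ × 3.60×10^-3))^(1/4).
T = (8.68×10^11)^(1/4) = 965 K.

T ≈ 965 K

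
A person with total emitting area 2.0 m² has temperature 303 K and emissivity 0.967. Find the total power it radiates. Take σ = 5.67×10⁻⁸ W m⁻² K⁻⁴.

Stefan–Boltzmann: P = εσAT⁴ = 0.967 × 5.67×10⁻⁸ × 2.00 × (303)⁴ = 0.967 × 5.67×10⁻⁸ × 2.00 × 8.43×10^9.
P = 924 W.

P ≈ 924 W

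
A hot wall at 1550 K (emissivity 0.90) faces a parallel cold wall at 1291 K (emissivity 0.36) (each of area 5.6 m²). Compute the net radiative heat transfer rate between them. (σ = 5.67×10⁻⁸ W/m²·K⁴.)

For two large parallel gray plates, q = σ(T₁⁴ − T₂⁴) / (1/ε₁ + 1/ε₂ − 1).
1/ε₁ + 1/ε₂ − 1 = 1/0.90 + 1/0.36 − 1 = 2.889.
T₁⁴ − T₂⁴ = 5.77×10^12 − 2.78×10^12 = 2.99×10^12 K⁴.
q = 5.67×10⁻⁸ × 2.99×10^12 / 2.889 = 58800 W/m².
Q = q·A = 58800 × 5.6 = 3.29×10^5 W.

Q ≈ 3.29×10^5 W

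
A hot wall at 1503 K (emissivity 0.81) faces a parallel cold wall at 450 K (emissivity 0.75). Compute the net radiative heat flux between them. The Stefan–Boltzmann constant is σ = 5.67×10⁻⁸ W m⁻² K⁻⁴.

q ≈ 1.83×10^5 W/m²

For two large parallel gray plates, q = σ(T₁⁴ − T₂⁴) / (1/ε₁ + 1/ε₂ − 1).
1/ε₁ + 1/ε₂ − 1 = 1/0.81 + 1/0.75 − 1 = 1.568.
T₁⁴ − T₂⁴ = 5.10×10^12 − 4.10×10^10 = 5.06×10^12 K⁴.
q = 5.67×10⁻⁸ × 5.06×10^12 / 1.568 = 1.83×10^5 W/m².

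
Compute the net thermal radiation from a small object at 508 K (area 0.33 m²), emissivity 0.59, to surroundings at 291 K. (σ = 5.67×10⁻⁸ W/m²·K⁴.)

Q = εσA(T⁴ − T_s⁴). T⁴ − T_s⁴ = (508)⁴ − (291)⁴ = 6.66×10^10 − 7.17×10^9 = 5.94×10^10 K⁴.
Q = 0.59 × 5.67×10⁻⁸ × 0.330 × 5.94×10^10 = 656 W.

Q ≈ 656 W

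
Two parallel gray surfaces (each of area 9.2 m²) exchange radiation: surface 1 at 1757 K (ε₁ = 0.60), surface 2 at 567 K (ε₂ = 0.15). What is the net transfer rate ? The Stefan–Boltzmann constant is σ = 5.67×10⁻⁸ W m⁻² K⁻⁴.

Q ≈ 6.71×10^5 W

For two large parallel gray plates, q = σ(T₁⁴ − T₂⁴) / (1/ε₁ + 1/ε₂ − 1).
1/ε₁ + 1/ε₂ − 1 = 1/0.60 + 1/0.15 − 1 = 7.333.
T₁⁴ − T₂⁴ = 9.53×10^12 − 1.03×10^11 = 9.43×10^12 K⁴.
q = 5.67×10⁻⁸ × 9.43×10^12 / 7.333 = 72900 W/m².
Q = q·A = 72900 × 9.2 = 6.71×10^5 W.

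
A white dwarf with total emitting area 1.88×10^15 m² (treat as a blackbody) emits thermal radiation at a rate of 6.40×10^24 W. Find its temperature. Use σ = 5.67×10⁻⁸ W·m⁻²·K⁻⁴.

From P = σAT⁴, T = (P / σA)^(1/4) = (6.40×10^24 / (5.67×10⁻⁸ × 1.88×10^15))^(1/4).
T = (6.00×10^16)^(1/4) = 15700 K.

T ≈ 15700 K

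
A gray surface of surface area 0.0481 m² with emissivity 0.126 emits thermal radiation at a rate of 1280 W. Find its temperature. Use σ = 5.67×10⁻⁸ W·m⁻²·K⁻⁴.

T ≈ 1390 K

From P = εσAT⁴, T = (P / εσA)^(1/4) = (1280 / (0.126 × 5.67×10⁻⁸ × 0.0481))^(1/4).
T = (3.72×10^12)^(1/4) = 1390 K.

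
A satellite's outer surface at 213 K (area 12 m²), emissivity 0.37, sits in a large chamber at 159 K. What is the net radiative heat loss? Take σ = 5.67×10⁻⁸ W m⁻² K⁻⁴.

Q ≈ 357 W

Q = εσA(T⁴ − T_s⁴). T⁴ − T_s⁴ = (213)⁴ − (159)⁴ = 2.06×10^9 − 6.39×10^8 = 1.42×10^9 K⁴.
Q = 0.37 × 5.67×10⁻⁸ × 12.0 × 1.42×10^9 = 357 W.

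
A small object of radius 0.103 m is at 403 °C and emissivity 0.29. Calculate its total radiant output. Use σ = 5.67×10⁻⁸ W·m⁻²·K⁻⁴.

P ≈ 458 W

A = 4πr² = 4π × (0.103)² = 0.133 m².
403 °C = 676 K.
P = εσAT⁴ = 0.29 × 5.67×10⁻⁸ × 0.133 × (676)⁴ = 0.29 × 5.67×10⁻⁸ × 0.133 × 2.09×10^11.
P = 458 W.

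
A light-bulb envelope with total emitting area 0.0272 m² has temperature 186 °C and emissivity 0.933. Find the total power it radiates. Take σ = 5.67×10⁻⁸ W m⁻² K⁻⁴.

P ≈ 63.9 W

186 °C = 459 K.
Stefan–Boltzmann: P = εσAT⁴ = 0.933 × 5.67×10⁻⁸ × 0.0272 × (459)⁴ = 0.933 × 5.67×10⁻⁸ × 0.0272 × 4.44×10^10.
P = 63.9 W.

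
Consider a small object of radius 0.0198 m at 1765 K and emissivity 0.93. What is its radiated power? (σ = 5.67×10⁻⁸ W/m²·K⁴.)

A = 4πr² = 4π × (0.0198)² = 4.93×10^-3 m².
P = εσAT⁴ = 0.93 × 5.67×10⁻⁸ × 4.93×10^-3 × (1765)⁴ = 0.93 × 5.67×10⁻⁸ × 4.93×10^-3 × 9.70×10^12.
P = 2520 W.

P ≈ 2520 W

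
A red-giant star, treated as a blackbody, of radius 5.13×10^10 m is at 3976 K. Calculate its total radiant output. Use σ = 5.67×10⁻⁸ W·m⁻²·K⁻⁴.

P ≈ 4.69×10^29 W

A = 4πr² = 4π × (5.13×10^10)² = 3.31×10^22 m².
P = σAT⁴ = 5.67×10⁻⁸ × 3.31×10^22 × (3976)⁴ = 5.67×10⁻⁸ × 3.31×10^22 × 2.50×10^14.
P = 4.69×10^29 W.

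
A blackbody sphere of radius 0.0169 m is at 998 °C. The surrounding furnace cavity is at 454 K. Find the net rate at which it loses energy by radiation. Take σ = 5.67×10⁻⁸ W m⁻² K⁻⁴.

Q ≈ 522 W

A = 4πr² = 4π × (0.0169)² = 3.59×10^-3 m².
Convert: 998 °C = 1271 K.
Q = σA(T⁴ − T_s⁴). T⁴ − T_s⁴ = (1271)⁴ − (454)⁴ = 2.61×10^12 − 4.25×10^10 = 2.57×10^12 K⁴.
Q = 5.67×10⁻⁸ × 3.59×10^-3 × 2.57×10^12 = 522 W.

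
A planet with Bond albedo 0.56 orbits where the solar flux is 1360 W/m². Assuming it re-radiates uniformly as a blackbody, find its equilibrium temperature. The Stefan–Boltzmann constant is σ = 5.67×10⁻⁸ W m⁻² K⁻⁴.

T ≈ 227 K

Power absorbed = (1−a)S·πR²; power emitted = 4πR²σT⁴. Equating and cancelling πR²:
T = ((1−a)S / 4σ)^(1/4) = (598 / (4 × 5.67×10⁻⁸))^(1/4) = (2.64×10^9)^(1/4).
T = 227 K.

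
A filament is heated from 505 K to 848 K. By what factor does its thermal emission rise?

P ∝ T⁴, so the ratio is (848/505)⁴ = (1.679)⁴ = 7.95.

ratio ≈ 7.95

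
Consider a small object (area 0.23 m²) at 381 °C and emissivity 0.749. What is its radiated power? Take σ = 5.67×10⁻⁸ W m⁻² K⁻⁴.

P ≈ 1790 W

381 °C = 654 K.
P = εσAT⁴ = 0.749 × 5.67×10⁻⁸ × 0.230 × (654)⁴ = 0.749 × 5.67×10⁻⁸ × 0.230 × 1.83×10^11.
P = 1790 W.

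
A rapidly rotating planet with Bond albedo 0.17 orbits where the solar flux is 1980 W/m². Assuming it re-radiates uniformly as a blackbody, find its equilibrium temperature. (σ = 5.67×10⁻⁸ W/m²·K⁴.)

Power absorbed = (1−a)S·πR²; power emitted = 4πR²σT⁴. Equating and cancelling πR²:
T = ((1−a)S / 4σ)^(1/4) = (1640 / (4 × 5.67×10⁻⁸))^(1/4) = (7.25×10^9)^(1/4).
T = 292 K.

T ≈ 292 K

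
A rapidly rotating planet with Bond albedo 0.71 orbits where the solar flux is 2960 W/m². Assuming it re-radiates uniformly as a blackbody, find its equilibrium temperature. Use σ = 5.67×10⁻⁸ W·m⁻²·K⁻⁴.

T ≈ 248 K

Power absorbed = (1−a)S·πR²; power emitted = 4πR²σT⁴. Equating and cancelling πR²:
T = ((1−a)S / 4σ)^(1/4) = (858 / (4 × 5.67×10⁻⁸))^(1/4) = (3.78×10^9)^(1/4).
T = 248 K.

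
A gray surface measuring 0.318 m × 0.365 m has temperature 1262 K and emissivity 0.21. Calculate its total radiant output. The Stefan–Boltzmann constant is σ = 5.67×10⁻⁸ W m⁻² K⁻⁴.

A = 0.318 × 0.365 = 0.116 m².
Stefan–Boltzmann: P = εσAT⁴ = 0.21 × 5.67×10⁻⁸ × 0.116 × (1262)⁴ = 0.21 × 5.67×10⁻⁸ × 0.116 × 2.54×10^12.
P = 3510 W.

P ≈ 3510 W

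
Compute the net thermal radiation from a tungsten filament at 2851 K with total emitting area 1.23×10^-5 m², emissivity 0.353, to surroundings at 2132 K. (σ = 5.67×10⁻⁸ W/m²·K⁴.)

Q = εσA(T⁴ − T_s⁴). T⁴ − T_s⁴ = (2851)⁴ − (2132)⁴ = 6.61×10^13 − 2.07×10^13 = 4.54×10^13 K⁴.
Q = 0.353 × 5.67×10⁻⁸ × 1.23×10^-5 × 4.54×10^13 = 11.2 W.

Q ≈ 11.2 W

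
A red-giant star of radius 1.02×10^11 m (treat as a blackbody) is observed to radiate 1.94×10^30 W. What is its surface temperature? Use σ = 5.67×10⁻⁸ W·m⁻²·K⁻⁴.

T ≈ 4020 K

A = 4πr² = 4π × (1.02×10^11)² = 1.31×10^23 m².
From P = σAT⁴, T = (P / σA)^(1/4) = (1.94×10^30 / (5.67×10⁻⁸ × 1.31×10^23))^(1/4).
T = (2.62×10^14)^(1/4) = 4020 K.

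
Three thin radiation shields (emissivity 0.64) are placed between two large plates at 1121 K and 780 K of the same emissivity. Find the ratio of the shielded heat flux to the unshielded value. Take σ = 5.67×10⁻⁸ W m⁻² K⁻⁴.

ratio ≈ 0.250

With N identical shields there are N+1 = 4 gaps in series, each with the same radiative resistance, so the flux falls to 1/(N+1) of its unshielded value.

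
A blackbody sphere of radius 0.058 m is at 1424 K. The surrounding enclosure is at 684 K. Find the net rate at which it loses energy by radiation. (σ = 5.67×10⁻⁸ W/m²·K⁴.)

A = 4πr² = 4π × (0.058)² = 0.0423 m².
Q = σA(T⁴ − T_s⁴). T⁴ − T_s⁴ = (1424)⁴ − (684)⁴ = 4.11×10^12 − 2.19×10^11 = 3.89×10^12 K⁴.
Q = 5.67×10⁻⁸ × 0.0423 × 3.89×10^12 = 9330 W.

Q ≈ 9330 W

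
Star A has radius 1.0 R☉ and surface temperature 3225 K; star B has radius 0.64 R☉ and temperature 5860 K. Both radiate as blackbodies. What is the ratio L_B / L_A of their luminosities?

L_B/L_A ≈ 4.47

L = 4πR²σT⁴ ∝ R²T⁴, so L_B/L_A = (0.64/1.0)² × (5860/3225)⁴ = 0.410 × 10.9 = 4.47.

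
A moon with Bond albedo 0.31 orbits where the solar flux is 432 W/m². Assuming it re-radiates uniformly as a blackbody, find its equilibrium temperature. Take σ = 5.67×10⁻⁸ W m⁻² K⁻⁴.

Power absorbed = (1−a)S·πR²; power emitted = 4πR²σT⁴. Equating and cancelling πR²:
T = ((1−a)S / 4σ)^(1/4) = (298 / (4 × 5.67×10⁻⁸))^(1/4) = (1.31×10^9)^(1/4).
T = 190 K.

T ≈ 190 K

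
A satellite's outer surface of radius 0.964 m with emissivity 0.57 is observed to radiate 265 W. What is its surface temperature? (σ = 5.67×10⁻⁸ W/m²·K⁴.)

A = 4πr² = 4π × (0.964)² = 11.7 m².
From P = εσAT⁴, T = (P / εσA)^(1/4) = (265 / (0.57 × 5.67×10⁻⁸ × 11.7))^(1/4).
T = (7.02×10^8)^(1/4) = 163 K.

T ≈ 163 K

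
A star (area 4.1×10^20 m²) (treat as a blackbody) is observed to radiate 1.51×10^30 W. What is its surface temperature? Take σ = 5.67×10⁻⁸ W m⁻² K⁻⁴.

T ≈ 16000 K

From P = σAT⁴, T = (P / σA)^(1/4) = (1.51×10^30 / (5.67×10⁻⁸ × 4.10×10^20))^(1/4).
T = (6.50×10^16)^(1/4) = 16000 K.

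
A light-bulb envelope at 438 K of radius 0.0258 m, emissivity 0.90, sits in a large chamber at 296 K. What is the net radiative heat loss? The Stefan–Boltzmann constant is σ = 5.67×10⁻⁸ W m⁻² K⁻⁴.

A = 4πr² = 4π × (0.0258)² = 8.36×10^-3 m².
Q = εσA(T⁴ − T_s⁴). T⁴ − T_s⁴ = (438)⁴ − (296)⁴ = 3.68×10^10 − 7.68×10^9 = 2.91×10^10 K⁴.
Q = 0.90 × 5.67×10⁻⁸ × 8.36×10^-3 × 2.91×10^10 = 12.4 W.

Q ≈ 12.4 W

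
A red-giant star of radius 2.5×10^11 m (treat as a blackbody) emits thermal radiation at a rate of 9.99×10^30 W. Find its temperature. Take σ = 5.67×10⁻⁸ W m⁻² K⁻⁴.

T ≈ 3870 K

A = 4πr² = 4π × (2.5×10^11)² = 7.85×10^23 m².
From P = σAT⁴, T = (P / σA)^(1/4) = (9.99×10^30 / (5.67×10⁻⁸ × 7.85×10^23))^(1/4).
T = (2.24×10^14)^(1/4) = 3870 K.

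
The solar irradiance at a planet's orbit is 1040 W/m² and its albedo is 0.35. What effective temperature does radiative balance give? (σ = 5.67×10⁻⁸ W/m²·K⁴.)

T ≈ 234 K

Power absorbed = (1−a)S·πR²; power emitted = 4πR²σT⁴. Equating and cancelling πR²:
T = ((1−a)S / 4σ)^(1/4) = (676 / (4 × 5.67×10⁻⁸))^(1/4) = (2.98×10^9)^(1/4).
T = 234 K.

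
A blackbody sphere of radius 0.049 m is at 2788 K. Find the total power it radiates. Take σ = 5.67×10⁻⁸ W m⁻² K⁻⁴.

A = 4πr² = 4π × (0.049)² = 0.0302 m².
P = σAT⁴ = 5.67×10⁻⁸ × 0.0302 × (2788)⁴ = 5.67×10⁻⁸ × 0.0302 × 6.04×10^13.
P = 1.03×10^5 W.

P ≈ 1.03×10^5 W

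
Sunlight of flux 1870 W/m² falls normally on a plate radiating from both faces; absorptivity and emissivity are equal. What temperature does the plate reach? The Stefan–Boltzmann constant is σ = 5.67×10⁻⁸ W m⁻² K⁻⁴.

Absorbed flux αS = emitted flux 2εσT⁴ per unit area; with α = ε this gives T = (S/2σ)^(1/4).
T = (1870 / (2 × 5.67×10⁻⁸))^(1/4) = (1.65×10^10)^(1/4).
T = 358 K.

T ≈ 358 K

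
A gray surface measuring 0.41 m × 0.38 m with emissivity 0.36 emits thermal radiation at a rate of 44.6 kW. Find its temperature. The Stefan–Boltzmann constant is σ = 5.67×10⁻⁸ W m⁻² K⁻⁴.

A = 0.41 × 0.38 = 0.156 m².
From P = εσAT⁴, T = (P / εσA)^(1/4) = (44600 / (0.36 × 5.67×10⁻⁸ × 0.156))^(1/4).
T = (1.40×10^13)^(1/4) = 1940 K.

T ≈ 1940 K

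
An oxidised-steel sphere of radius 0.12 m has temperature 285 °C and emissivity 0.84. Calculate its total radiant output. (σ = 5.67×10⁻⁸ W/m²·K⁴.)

A = 4πr² = 4π × (0.12)² = 0.181 m².
285 °C = 558 K.
Stefan–Boltzmann: P = εσAT⁴ = 0.84 × 5.67×10⁻⁸ × 0.181 × (558)⁴ = 0.84 × 5.67×10⁻⁸ × 0.181 × 9.69×10^10.
P = 836 W.

P ≈ 836 W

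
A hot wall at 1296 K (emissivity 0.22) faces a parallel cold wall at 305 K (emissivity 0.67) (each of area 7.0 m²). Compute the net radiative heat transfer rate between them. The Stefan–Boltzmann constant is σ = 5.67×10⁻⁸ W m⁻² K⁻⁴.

Q ≈ 2.22×10^5 W

For two large parallel gray plates, q = σ(T₁⁴ − T₂⁴) / (1/ε₁ + 1/ε₂ − 1).
1/ε₁ + 1/ε₂ − 1 = 1/0.22 + 1/0.67 − 1 = 5.038.
T₁⁴ − T₂⁴ = 2.82×10^12 − 8.65×10^9 = 2.81×10^12 K⁴.
q = 5.67×10⁻⁸ × 2.81×10^12 / 5.038 = 31700 W/m².
Q = q·A = 31700 × 7.0 = 2.22×10^5 W.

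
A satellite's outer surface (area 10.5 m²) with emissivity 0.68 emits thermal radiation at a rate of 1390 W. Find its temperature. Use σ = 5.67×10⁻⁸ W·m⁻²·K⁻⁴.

From P = εσAT⁴, T = (P / εσA)^(1/4) = (1390 / (0.68 × 5.67×10⁻⁸ × 10.5))^(1/4).
T = (3.43×10^9)^(1/4) = 242 K.

T ≈ 242 K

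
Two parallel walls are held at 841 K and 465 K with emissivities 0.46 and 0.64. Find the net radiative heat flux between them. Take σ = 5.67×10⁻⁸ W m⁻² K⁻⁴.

For two large parallel gray plates, q = σ(T₁⁴ − T₂⁴) / (1/ε₁ + 1/ε₂ − 1).
1/ε₁ + 1/ε₂ − 1 = 1/0.46 + 1/0.64 − 1 = 2.736.
T₁⁴ − T₂⁴ = 5.00×10^11 − 4.68×10^10 = 4.53×10^11 K⁴.
q = 5.67×10⁻⁸ × 4.53×10^11 / 2.736 = 9400 W/m².

q ≈ 9400 W/m²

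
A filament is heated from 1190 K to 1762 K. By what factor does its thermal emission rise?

P ∝ T⁴, so the ratio is (1762/1190)⁴ = (1.481)⁴ = 4.81.

ratio ≈ 4.81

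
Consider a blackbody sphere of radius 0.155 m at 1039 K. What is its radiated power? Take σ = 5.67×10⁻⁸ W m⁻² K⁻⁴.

P ≈ 19900 W

A = 4πr² = 4π × (0.155)² = 0.302 m².
P = σAT⁴ = 5.67×10⁻⁸ × 0.302 × (1039)⁴ = 5.67×10⁻⁸ × 0.302 × 1.17×10^12.
P = 19900 W.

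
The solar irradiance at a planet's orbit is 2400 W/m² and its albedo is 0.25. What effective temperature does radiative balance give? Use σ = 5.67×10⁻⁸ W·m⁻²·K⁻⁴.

T ≈ 298 K

Power absorbed = (1−a)S·πR²; power emitted = 4πR²σT⁴. Equating and cancelling πR²:
T = ((1−a)S / 4σ)^(1/4) = (1800 / (4 × 5.67×10⁻⁸))^(1/4) = (7.94×10^9)^(1/4).
T = 298 K.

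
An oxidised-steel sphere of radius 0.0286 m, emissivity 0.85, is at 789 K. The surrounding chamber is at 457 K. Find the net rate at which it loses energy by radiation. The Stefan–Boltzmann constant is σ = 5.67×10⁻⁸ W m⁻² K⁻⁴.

Q ≈ 170 W

A = 4πr² = 4π × (0.0286)² = 0.0103 m².
Q = εσA(T⁴ − T_s⁴). T⁴ − T_s⁴ = (789)⁴ − (457)⁴ = 3.88×10^11 − 4.36×10^10 = 3.44×10^11 K⁴.
Q = 0.85 × 5.67×10⁻⁸ × 0.0103 × 3.44×10^11 = 170 W.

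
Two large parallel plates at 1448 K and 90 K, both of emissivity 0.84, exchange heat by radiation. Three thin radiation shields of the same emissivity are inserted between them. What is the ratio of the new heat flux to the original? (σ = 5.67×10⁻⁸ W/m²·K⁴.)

ratio ≈ 0.250

With N identical shields there are N+1 = 4 gaps in series, each with the same radiative resistance, so the flux falls to 1/(N+1) of its unshielded value.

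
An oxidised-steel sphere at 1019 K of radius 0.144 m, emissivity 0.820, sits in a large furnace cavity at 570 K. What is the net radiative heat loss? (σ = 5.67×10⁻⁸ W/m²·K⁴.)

A = 4πr² = 4π × (0.144)² = 0.261 m².
Q = εσA(T⁴ − T_s⁴). T⁴ − T_s⁴ = (1019)⁴ − (570)⁴ = 1.08×10^12 − 1.06×10^11 = 9.73×10^11 K⁴.
Q = 0.820 × 5.67×10⁻⁸ × 0.261 × 9.73×10^11 = 11800 W.

Q ≈ 11800 W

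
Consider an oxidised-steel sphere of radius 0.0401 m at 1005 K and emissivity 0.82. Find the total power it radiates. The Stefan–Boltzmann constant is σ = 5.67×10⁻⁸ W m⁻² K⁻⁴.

P ≈ 958 W

A = 4πr² = 4π × (0.0401)² = 0.0202 m².
Stefan–Boltzmann: P = εσAT⁴ = 0.82 × 5.67×10⁻⁸ × 0.0202 × (1005)⁴ = 0.82 × 5.67×10⁻⁸ × 0.0202 × 1.02×10^12.
P = 958 W.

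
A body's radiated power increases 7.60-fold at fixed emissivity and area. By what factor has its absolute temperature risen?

factor ≈ 1.66

P ∝ T⁴ ⇒ T ∝ P^(1/4), so T scales by (7.60)^(1/4) = 1.66.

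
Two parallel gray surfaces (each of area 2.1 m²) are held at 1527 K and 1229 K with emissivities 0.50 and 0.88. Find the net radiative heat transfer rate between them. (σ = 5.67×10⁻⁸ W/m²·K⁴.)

Q ≈ 1.76×10^5 W

For two large parallel gray plates, q = σ(T₁⁴ − T₂⁴) / (1/ε₁ + 1/ε₂ − 1).
1/ε₁ + 1/ε₂ − 1 = 1/0.50 + 1/0.88 − 1 = 2.136.
T₁⁴ − T₂⁴ = 5.44×10^12 − 2.28×10^12 = 3.16×10^12 K⁴.
q = 5.67×10⁻⁸ × 3.16×10^12 / 2.136 = 83700 W/m².
Q = q·A = 83700 × 2.1 = 1.76×10^5 W.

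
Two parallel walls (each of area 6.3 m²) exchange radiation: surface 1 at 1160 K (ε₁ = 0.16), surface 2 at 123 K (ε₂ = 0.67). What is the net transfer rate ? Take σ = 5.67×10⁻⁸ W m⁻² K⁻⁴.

For two large parallel gray plates, q = σ(T₁⁴ − T₂⁴) / (1/ε₁ + 1/ε₂ − 1).
1/ε₁ + 1/ε₂ − 1 = 1/0.16 + 1/0.67 − 1 = 6.743.
T₁⁴ − T₂⁴ = 1.81×10^12 − 2.29×10^8 = 1.81×10^12 K⁴.
q = 5.67×10⁻⁸ × 1.81×10^12 / 6.743 = 15200 W/m².
Q = q·A = 15200 × 6.3 = 95900 W.

Q ≈ 95900 W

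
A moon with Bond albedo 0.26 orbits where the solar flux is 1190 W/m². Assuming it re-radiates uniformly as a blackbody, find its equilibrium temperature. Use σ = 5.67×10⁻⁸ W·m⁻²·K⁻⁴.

T ≈ 250 K

Power absorbed = (1−a)S·πR²; power emitted = 4πR²σT⁴. Equating and cancelling πR²:
T = ((1−a)S / 4σ)^(1/4) = (881 / (4 × 5.67×10⁻⁸))^(1/4) = (3.88×10^9)^(1/4).
T = 250 K.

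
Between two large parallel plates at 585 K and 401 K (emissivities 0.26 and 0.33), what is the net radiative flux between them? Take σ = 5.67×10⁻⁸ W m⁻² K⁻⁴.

For two large parallel gray plates, q = σ(T₁⁴ − T₂⁴) / (1/ε₁ + 1/ε₂ − 1).
1/ε₁ + 1/ε₂ − 1 = 1/0.26 + 1/0.33 − 1 = 5.876.
T₁⁴ − T₂⁴ = 1.17×10^11 − 2.59×10^10 = 9.13×10^10 K⁴.
q = 5.67×10⁻⁸ × 9.13×10^10 / 5.876 = 881 W/m².

q ≈ 881 W/m²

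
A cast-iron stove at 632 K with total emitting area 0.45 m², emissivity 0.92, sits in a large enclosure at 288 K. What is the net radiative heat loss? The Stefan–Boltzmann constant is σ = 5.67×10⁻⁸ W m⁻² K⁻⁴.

Q = εσA(T⁴ − T_s⁴). T⁴ − T_s⁴ = (632)⁴ − (288)⁴ = 1.60×10^11 − 6.88×10^9 = 1.53×10^11 K⁴.
Q = 0.92 × 5.67×10⁻⁸ × 0.450 × 1.53×10^11 = 3580 W.

Q ≈ 3580 W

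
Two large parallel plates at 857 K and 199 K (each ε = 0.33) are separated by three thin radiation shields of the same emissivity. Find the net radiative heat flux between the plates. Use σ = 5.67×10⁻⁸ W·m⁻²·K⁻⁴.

q ≈ 1510 W/m²

Each of the 4 gaps contributes resistance (2/ε − 1) = 2/0.33 − 1 = 5.061; total = 20.24.
q = σ(T₁⁴ − T₂⁴) / 20.24 = 5.67×10⁻⁸ × 5.38×10^11 / 20.24 = 1510 W/m².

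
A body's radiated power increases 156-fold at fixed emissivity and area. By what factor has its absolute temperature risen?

P ∝ T⁴ ⇒ T ∝ P^(1/4), so T scales by (156)^(1/4) = 3.53.

factor ≈ 3.53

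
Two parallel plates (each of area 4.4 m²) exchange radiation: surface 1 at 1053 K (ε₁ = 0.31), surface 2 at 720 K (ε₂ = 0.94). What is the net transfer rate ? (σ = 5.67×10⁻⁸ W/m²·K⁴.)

For two large parallel gray plates, q = σ(T₁⁴ − T₂⁴) / (1/ε₁ + 1/ε₂ − 1).
1/ε₁ + 1/ε₂ − 1 = 1/0.31 + 1/0.94 − 1 = 3.290.
T₁⁴ − T₂⁴ = 1.23×10^12 − 2.69×10^11 = 9.61×10^11 K⁴.
q = 5.67×10⁻⁸ × 9.61×10^11 / 3.290 = 16600 W/m².
Q = q·A = 16600 × 4.4 = 72900 W.

Q ≈ 72900 W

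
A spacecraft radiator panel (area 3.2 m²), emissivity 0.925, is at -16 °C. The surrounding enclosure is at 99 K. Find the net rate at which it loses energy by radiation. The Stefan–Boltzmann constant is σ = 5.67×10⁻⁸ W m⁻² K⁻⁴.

Q ≈ 716 W

Convert: -16 °C = 257 K.
Q = εσA(T⁴ − T_s⁴). T⁴ − T_s⁴ = (257)⁴ − (99)⁴ = 4.36×10^9 − 9.61×10^7 = 4.27×10^9 K⁴.
Q = 0.925 × 5.67×10⁻⁸ × 3.20 × 4.27×10^9 = 716 W.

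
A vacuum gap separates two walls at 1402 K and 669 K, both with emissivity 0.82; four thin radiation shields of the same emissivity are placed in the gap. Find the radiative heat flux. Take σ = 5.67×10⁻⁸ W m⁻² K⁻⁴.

q ≈ 28900 W/m²

Each of the 5 gaps contributes resistance (2/ε − 1) = 2/0.82 − 1 = 1.439; total = 7.195.
q = σ(T₁⁴ − T₂⁴) / 7.195 = 5.67×10⁻⁸ × 3.66×10^12 / 7.195 = 28900 W/m².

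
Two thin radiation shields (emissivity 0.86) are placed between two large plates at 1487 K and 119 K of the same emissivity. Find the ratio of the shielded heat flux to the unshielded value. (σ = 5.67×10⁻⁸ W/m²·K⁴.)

ratio ≈ 0.333

With N identical shields there are N+1 = 3 gaps in series, each with the same radiative resistance, so the flux falls to 1/(N+1) of its unshielded value.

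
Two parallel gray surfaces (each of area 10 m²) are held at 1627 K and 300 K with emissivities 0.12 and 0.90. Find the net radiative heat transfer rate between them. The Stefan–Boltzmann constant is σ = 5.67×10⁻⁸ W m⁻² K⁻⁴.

Q ≈ 4.70×10^5 W

For two large parallel gray plates, q = σ(T₁⁴ − T₂⁴) / (1/ε₁ + 1/ε₂ − 1).
1/ε₁ + 1/ε₂ − 1 = 1/0.12 + 1/0.90 − 1 = 8.444.
T₁⁴ − T₂⁴ = 7.01×10^12 − 8.10×10^9 = 7.00×10^12 K⁴.
q = 5.67×10⁻⁸ × 7.00×10^12 / 8.444 = 47000 W/m².
Q = q·A = 47000 × 10 = 4.70×10^5 W.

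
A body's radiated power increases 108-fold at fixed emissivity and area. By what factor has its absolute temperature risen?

P ∝ T⁴ ⇒ T ∝ P^(1/4), so T scales by (108)^(1/4) = 3.22.

factor ≈ 3.22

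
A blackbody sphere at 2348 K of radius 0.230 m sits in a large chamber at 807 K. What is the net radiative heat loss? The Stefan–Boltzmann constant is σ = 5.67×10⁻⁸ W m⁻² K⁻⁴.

Q ≈ 1.13×10^6 W

A = 4πr² = 4π × (0.230)² = 0.665 m².
Q = σA(T⁴ − T_s⁴). T⁴ − T_s⁴ = (2348)⁴ − (807)⁴ = 3.04×10^13 − 4.24×10^11 = 3.00×10^13 K⁴.
Q = 5.67×10⁻⁸ × 0.665 × 3.00×10^13 = 1.13×10^6 W.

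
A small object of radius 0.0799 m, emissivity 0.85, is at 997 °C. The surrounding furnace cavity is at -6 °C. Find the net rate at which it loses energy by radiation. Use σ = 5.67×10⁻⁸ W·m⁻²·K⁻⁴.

Q ≈ 10000 W

A = 4πr² = 4π × (0.0799)² = 0.0802 m².
Convert: 997 °C = 1270 K; -6 °C = 267 K.
Q = εσA(T⁴ − T_s⁴). T⁴ − T_s⁴ = (1270)⁴ − (267)⁴ = 2.60×10^12 − 5.08×10^9 = 2.60×10^12 K⁴.
Q = 0.85 × 5.67×10⁻⁸ × 0.0802 × 2.60×10^12 = 10000 W.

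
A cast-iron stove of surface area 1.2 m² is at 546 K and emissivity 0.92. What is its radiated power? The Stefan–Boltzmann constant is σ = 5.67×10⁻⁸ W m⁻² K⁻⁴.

P ≈ 5560 W

P = εσAT⁴ = 0.92 × 5.67×10⁻⁸ × 1.20 × (546)⁴ = 0.92 × 5.67×10⁻⁸ × 1.20 × 8.89×10^10.
P = 5560 W.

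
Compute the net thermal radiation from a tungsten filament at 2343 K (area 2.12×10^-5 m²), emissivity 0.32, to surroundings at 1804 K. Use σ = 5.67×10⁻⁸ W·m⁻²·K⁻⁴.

Q = εσA(T⁴ − T_s⁴). T⁴ − T_s⁴ = (2343)⁴ − (1804)⁴ = 3.01×10^13 − 1.06×10^13 = 1.95×10^13 K⁴.
Q = 0.32 × 5.67×10⁻⁸ × 2.12×10^-5 × 1.95×10^13 = 7.52 W.

Q ≈ 7.52 W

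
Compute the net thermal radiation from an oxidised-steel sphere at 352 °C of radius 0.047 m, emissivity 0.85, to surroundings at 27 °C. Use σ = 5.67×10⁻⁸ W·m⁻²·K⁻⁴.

A = 4πr² = 4π × (0.047)² = 0.0278 m².
Convert: 352 °C = 625 K; 27 °C = 300 K.
Q = εσA(T⁴ − T_s⁴). T⁴ − T_s⁴ = (625)⁴ − (300)⁴ = 1.53×10^11 − 8.10×10^9 = 1.44×10^11 K⁴.
Q = 0.85 × 5.67×10⁻⁸ × 0.0278 × 1.44×10^11 = 193 W.

Q ≈ 193 W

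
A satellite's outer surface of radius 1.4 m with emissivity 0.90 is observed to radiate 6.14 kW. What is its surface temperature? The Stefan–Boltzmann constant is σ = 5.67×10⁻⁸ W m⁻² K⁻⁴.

T ≈ 264 K

A = 4πr² = 4π × (1.4)² = 24.6 m².
From P = εσAT⁴, T = (P / εσA)^(1/4) = (6140 / (0.90 × 5.67×10⁻⁸ × 24.6))^(1/4).
T = (4.89×10^9)^(1/4) = 264 K.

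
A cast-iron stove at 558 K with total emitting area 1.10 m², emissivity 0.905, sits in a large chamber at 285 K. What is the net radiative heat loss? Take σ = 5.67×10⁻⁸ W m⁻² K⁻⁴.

Q = εσA(T⁴ − T_s⁴). T⁴ − T_s⁴ = (558)⁴ − (285)⁴ = 9.69×10^10 − 6.60×10^9 = 9.04×10^10 K⁴.
Q = 0.905 × 5.67×10⁻⁸ × 1.10 × 9.04×10^10 = 5100 W.

Q ≈ 5100 W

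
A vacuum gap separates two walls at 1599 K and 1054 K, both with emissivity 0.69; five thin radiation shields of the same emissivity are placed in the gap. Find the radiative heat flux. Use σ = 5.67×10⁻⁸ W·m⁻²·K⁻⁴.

Each of the 6 gaps contributes resistance (2/ε − 1) = 2/0.69 − 1 = 1.899; total = 11.39.
q = σ(T₁⁴ − T₂⁴) / 11.39 = 5.67×10⁻⁸ × 5.30×10^12 / 11.39 = 26400 W/m².

q ≈ 26400 W/m²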